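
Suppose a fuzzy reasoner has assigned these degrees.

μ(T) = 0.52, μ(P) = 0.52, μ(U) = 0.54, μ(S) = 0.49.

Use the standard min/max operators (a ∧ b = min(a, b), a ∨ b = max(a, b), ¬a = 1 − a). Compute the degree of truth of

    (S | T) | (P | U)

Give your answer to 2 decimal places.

S | T = max(a, b) on (0.49, 0.52) = 0.52
P | U = max(a, b) on (0.52, 0.54) = 0.54
(S | T) | (P | U) = max(a, b) on (0.52, 0.54) = 0.54

0.54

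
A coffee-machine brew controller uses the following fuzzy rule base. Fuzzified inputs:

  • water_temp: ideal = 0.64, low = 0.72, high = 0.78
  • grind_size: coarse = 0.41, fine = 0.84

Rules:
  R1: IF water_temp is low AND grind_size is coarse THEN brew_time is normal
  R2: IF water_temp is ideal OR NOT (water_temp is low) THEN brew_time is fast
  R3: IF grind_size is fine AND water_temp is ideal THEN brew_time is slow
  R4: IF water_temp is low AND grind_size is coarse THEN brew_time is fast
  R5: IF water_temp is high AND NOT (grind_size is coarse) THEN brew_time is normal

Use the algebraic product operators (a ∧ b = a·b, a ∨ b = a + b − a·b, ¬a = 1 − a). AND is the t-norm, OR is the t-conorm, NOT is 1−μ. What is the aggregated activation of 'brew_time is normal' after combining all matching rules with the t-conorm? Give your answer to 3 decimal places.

0.620

R1: low=0.72, coarse=0.41; AND[a·b] → w = 0.2952
R2: ideal=0.64, ¬low=1−0.72=0.28; OR[a + b − a·b] → w = 0.7408
R3: fine=0.84, ideal=0.64; AND[a·b] → w = 0.5376
R4: low=0.72, coarse=0.41; AND[a·b] → w = 0.2952
R5: high=0.78, ¬coarse=1−0.41=0.59; AND[a·b] → w = 0.4602
Rules with consequent 'normal': {R1, R5} → strengths 0.2952, 0.4602
Aggregate via t-conorm [a + b − a·b]: 0.6195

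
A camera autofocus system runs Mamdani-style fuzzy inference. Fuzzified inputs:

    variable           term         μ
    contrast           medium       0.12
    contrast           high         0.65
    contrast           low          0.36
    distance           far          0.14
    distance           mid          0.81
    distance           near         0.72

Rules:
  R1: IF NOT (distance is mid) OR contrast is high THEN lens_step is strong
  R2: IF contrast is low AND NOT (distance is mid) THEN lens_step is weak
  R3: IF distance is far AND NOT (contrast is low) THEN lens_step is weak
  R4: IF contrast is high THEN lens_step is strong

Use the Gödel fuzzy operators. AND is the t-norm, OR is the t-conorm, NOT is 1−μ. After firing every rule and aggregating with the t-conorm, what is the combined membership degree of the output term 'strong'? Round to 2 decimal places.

R1: ¬mid=1−0.81=0.19, high=0.65; OR[max(a, b)] → w = 0.65
R2: low=0.36, ¬mid=1−0.81=0.19; AND[min(a, b)] → w = 0.19
R3: far=0.14, ¬low=1−0.36=0.64; AND[min(a, b)] → w = 0.14
R4: high=0.65 → w = 0.65
Rules with consequent 'strong': {R1, R4} → strengths 0.65, 0.65
Aggregate via t-conorm [max(a, b)]: 0.65

0.65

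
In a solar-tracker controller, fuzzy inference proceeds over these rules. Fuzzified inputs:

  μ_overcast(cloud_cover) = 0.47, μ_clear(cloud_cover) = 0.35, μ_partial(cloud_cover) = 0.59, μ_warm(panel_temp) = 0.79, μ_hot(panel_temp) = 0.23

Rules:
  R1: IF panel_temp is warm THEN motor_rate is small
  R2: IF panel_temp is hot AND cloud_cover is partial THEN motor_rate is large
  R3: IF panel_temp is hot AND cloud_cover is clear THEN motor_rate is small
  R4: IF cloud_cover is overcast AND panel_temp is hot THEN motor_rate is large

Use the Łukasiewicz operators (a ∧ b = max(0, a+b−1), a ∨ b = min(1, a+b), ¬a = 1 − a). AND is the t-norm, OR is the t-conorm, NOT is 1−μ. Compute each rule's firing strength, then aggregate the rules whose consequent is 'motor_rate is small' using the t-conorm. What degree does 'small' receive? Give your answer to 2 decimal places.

0.79

R1: warm=0.79 → w = 0.79
R2: hot=0.23, partial=0.59; AND[max(0, a+b−1)] → w = 0.00
R3: hot=0.23, clear=0.35; AND[max(0, a+b−1)] → w = 0.00
R4: overcast=0.47, hot=0.23; AND[max(0, a+b−1)] → w = 0.00
Rules with consequent 'small': {R1, R3} → strengths 0.79, 0.00
Aggregate via t-conorm [min(1, a+b)]: 0.79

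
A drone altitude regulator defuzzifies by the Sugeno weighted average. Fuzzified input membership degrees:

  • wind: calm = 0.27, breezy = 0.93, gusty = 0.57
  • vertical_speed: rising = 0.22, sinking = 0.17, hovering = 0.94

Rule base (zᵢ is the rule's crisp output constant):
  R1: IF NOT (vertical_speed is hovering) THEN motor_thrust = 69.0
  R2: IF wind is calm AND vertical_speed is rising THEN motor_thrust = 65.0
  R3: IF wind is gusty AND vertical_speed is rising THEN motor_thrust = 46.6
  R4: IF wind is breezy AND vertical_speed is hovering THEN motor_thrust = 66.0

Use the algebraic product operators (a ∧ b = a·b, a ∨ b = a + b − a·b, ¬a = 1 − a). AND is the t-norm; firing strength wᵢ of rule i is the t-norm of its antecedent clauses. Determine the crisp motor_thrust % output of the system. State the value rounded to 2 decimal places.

R1 (z=69.0): ¬hovering=1−0.94=0.06 → w = 0.0600
R2 (z=65.0): calm=0.27, rising=0.22; AND[a·b] → w = 0.0594
R3 (z=46.6): gusty=0.57, rising=0.22; AND[a·b] → w = 0.1254
R4 (z=66.0): breezy=0.93, hovering=0.94; AND[a·b] → w = 0.8742
Weighted average = (0.0600·69.0 + 0.0594·65.0 + 0.1254·46.6 + 0.8742·66.0) / (0.0600 + 0.0594 + 0.1254 + 0.8742)
  = 71.5418 / 1.1190 = 63.93

63.93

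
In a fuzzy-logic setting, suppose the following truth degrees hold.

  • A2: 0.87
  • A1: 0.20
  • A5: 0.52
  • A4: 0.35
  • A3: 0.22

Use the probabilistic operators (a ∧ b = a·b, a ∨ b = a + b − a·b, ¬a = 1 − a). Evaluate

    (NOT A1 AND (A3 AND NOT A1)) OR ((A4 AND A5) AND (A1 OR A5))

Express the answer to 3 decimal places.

0.237

NOT A1 = 1 − 0.2000 = 0.8000
NOT A1 = 1 − 0.2000 = 0.8000
A3 AND NOT A1 = a·b on (0.2200, 0.8000) = 0.1760
NOT A1 AND (A3 AND NOT A1) = a·b on (0.8000, 0.1760) = 0.1408
A4 AND A5 = a·b on (0.3500, 0.5200) = 0.1820
A1 OR A5 = a + b − a·b on (0.2000, 0.5200) = 0.6160
(A4 AND A5) AND (A1 OR A5) = a·b on (0.1820, 0.6160) = 0.1121
(NOT A1 AND (A3 AND NOT A1)) OR ((A4 AND A5) AND (A1 OR A5)) = a + b − a·b on (0.1408, 0.1121) = 0.2371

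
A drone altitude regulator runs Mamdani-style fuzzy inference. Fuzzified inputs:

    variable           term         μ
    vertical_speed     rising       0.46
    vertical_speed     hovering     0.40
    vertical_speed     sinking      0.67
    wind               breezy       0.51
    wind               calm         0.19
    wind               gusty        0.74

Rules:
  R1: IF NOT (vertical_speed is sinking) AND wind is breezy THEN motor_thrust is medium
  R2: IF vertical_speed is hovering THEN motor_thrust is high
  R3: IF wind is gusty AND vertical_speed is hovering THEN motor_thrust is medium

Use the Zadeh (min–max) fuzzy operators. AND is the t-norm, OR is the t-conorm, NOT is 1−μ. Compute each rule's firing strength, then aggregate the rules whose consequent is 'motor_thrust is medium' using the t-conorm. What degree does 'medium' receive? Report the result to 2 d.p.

R1: ¬sinking=1−0.67=0.33, breezy=0.51; AND[min(a, b)] → w = 0.33
R2: hovering=0.40 → w = 0.40
R3: gusty=0.74, hovering=0.40; AND[min(a, b)] → w = 0.40
Rules with consequent 'medium': {R1, R3} → strengths 0.33, 0.40
Aggregate via t-conorm [max(a, b)]: 0.40

0.40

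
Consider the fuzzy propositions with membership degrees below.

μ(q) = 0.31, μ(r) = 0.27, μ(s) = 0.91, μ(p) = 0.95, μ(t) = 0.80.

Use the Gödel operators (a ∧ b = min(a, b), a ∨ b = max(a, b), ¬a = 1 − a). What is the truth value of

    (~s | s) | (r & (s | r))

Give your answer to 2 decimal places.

~s = 1 − 0.91 = 0.09
~s | s = max(a, b) on (0.09, 0.91) = 0.91
s | r = max(a, b) on (0.91, 0.27) = 0.91
r & (s | r) = min(a, b) on (0.27, 0.91) = 0.27
(~s | s) | (r & (s | r)) = max(a, b) on (0.91, 0.27) = 0.91

0.91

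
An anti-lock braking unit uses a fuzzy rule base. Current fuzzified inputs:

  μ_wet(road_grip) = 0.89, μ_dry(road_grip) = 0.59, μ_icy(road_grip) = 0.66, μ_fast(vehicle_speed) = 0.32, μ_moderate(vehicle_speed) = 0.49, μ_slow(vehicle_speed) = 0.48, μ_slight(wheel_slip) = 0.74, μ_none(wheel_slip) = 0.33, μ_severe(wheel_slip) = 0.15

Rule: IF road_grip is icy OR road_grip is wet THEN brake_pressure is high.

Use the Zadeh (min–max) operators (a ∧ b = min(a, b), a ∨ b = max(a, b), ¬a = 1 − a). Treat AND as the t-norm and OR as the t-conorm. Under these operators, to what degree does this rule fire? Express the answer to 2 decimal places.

0.89

firing strength: icy=0.66, wet=0.89; OR[max(a, b)] → w = 0.89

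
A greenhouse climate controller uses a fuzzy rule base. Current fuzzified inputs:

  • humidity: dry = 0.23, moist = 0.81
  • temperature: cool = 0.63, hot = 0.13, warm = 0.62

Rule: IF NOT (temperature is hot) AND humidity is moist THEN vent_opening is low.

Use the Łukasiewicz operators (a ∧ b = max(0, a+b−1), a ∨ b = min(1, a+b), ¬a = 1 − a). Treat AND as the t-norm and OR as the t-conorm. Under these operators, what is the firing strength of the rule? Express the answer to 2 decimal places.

firing strength: ¬hot=1−0.13=0.87, moist=0.81; AND[max(0, a+b−1)] → w = 0.68

0.68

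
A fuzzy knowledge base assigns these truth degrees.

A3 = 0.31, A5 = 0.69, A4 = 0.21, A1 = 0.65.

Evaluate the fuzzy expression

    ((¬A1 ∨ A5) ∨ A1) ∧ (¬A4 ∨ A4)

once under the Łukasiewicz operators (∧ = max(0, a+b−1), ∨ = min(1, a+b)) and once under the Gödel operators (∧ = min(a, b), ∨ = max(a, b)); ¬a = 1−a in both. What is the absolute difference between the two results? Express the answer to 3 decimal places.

0.310

Under Łukasiewicz:
  ¬A1 = 1 − 0.65 = 0.35
  ¬A1 ∨ A5 = min(1, a+b) on (0.35, 0.69) = 1.00
  (¬A1 ∨ A5) ∨ A1 = min(1, a+b) on (1.00, 0.65) = 1.00
  ¬A4 = 1 − 0.21 = 0.79
  ¬A4 ∨ A4 = min(1, a+b) on (0.79, 0.21) = 1.00
  ((¬A1 ∨ A5) ∨ A1) ∧ (¬A4 ∨ A4) = max(0, a+b−1) on (1.00, 1.00) = 1.00
  → value = 1.0000
Under Gödel:
  ¬A1 = 1 − 0.65 = 0.35
  ¬A1 ∨ A5 = max(a, b) on (0.35, 0.69) = 0.69
  (¬A1 ∨ A5) ∨ A1 = max(a, b) on (0.69, 0.65) = 0.69
  ¬A4 = 1 − 0.21 = 0.79
  ¬A4 ∨ A4 = max(a, b) on (0.79, 0.21) = 0.79
  ((¬A1 ∨ A5) ∨ A1) ∧ (¬A4 ∨ A4) = min(a, b) on (0.69, 0.79) = 0.69
  → value = 0.6900
|1.0000 − 0.6900| = 0.310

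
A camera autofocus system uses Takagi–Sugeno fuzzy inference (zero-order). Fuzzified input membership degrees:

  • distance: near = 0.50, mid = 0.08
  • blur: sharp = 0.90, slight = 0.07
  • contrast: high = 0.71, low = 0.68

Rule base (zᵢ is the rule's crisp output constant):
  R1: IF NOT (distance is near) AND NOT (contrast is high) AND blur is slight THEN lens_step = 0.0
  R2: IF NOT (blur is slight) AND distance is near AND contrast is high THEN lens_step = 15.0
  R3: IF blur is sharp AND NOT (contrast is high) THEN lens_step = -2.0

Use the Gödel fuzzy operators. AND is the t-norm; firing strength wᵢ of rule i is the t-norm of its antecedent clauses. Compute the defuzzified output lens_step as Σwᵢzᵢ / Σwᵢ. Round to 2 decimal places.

R1 (z=0.0): ¬near=1−0.50=0.50, ¬high=1−0.71=0.29, slight=0.07; AND[min(a, b)] → w = 0.07
R2 (z=15.0): ¬slight=1−0.07=0.93, near=0.50, high=0.71; AND[min(a, b)] → w = 0.50
R3 (z=-2.0): sharp=0.90, ¬high=1−0.71=0.29; AND[min(a, b)] → w = 0.29
Weighted average = (0.07·0.0 + 0.50·15.0 + 0.29·-2.0) / (0.07 + 0.50 + 0.29)
  = 6.9200 / 0.8600 = 8.05

8.05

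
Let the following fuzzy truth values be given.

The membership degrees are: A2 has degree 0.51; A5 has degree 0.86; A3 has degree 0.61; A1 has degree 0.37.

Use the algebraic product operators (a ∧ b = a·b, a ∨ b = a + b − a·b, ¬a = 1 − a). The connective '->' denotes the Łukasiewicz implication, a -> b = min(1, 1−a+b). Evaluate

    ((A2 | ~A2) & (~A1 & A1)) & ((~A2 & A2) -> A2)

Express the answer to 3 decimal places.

0.175

~A2 = 1 − 0.5100 = 0.4900
A2 | ~A2 = a + b − a·b on (0.5100, 0.4900) = 0.7501
~A1 = 1 − 0.3700 = 0.6300
~A1 & A1 = a·b on (0.6300, 0.3700) = 0.2331
(A2 | ~A2) & (~A1 & A1) = a·b on (0.7501, 0.2331) = 0.1748
~A2 = 1 − 0.5100 = 0.4900
~A2 & A2 = a·b on (0.4900, 0.5100) = 0.2499
(~A2 & A2) -> A2  [Łukasiewicz: min(1, 1−a+b)] with a=0.2499, b=0.5100 → 1.0000
((A2 | ~A2) & (~A1 & A1)) & ((~A2 & A2) -> A2) = a·b on (0.1748, 1.0000) = 0.1748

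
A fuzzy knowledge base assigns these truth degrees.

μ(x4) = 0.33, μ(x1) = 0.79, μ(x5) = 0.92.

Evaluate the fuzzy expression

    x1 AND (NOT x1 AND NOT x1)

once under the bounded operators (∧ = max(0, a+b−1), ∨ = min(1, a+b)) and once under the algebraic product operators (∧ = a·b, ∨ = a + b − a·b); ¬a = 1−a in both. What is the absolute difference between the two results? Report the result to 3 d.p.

0.035

Under bounded:
  NOT x1 = 1 − 0.79 = 0.21
  NOT x1 = 1 − 0.79 = 0.21
  NOT x1 AND NOT x1 = max(0, a+b−1) on (0.21, 0.21) = 0.00
  x1 AND (NOT x1 AND NOT x1) = max(0, a+b−1) on (0.79, 0.00) = 0.00
  → value = 0.0000
Under algebraic product:
  NOT x1 = 1 − 0.7900 = 0.2100
  NOT x1 = 1 − 0.7900 = 0.2100
  NOT x1 AND NOT x1 = a·b on (0.2100, 0.2100) = 0.0441
  x1 AND (NOT x1 AND NOT x1) = a·b on (0.7900, 0.0441) = 0.0348
  → value = 0.0348
|0.0000 − 0.0348| = 0.035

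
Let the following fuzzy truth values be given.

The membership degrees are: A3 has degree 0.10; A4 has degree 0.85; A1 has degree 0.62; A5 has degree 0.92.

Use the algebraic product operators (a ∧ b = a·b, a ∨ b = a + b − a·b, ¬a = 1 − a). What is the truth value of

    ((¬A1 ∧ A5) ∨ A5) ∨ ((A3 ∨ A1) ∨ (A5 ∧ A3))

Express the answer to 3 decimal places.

0.984

¬A1 = 1 − 0.6200 = 0.3800
¬A1 ∧ A5 = a·b on (0.3800, 0.9200) = 0.3496
(¬A1 ∧ A5) ∨ A5 = a + b − a·b on (0.3496, 0.9200) = 0.9480
A3 ∨ A1 = a + b − a·b on (0.1000, 0.6200) = 0.6580
A5 ∧ A3 = a·b on (0.9200, 0.1000) = 0.0920
(A3 ∨ A1) ∨ (A5 ∧ A3) = a + b − a·b on (0.6580, 0.0920) = 0.6895
((¬A1 ∧ A5) ∨ A5) ∨ ((A3 ∨ A1) ∨ (A5 ∧ A3)) = a + b − a·b on (0.9480, 0.6895) = 0.9838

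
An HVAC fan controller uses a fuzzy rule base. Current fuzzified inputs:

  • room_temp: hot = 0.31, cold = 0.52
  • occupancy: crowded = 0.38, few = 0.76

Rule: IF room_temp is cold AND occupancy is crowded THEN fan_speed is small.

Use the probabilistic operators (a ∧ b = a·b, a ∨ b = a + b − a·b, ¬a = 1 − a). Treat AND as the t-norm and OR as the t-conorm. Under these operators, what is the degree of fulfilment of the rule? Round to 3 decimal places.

0.198

firing strength: cold=0.52, crowded=0.38; AND[a·b] → w = 0.1976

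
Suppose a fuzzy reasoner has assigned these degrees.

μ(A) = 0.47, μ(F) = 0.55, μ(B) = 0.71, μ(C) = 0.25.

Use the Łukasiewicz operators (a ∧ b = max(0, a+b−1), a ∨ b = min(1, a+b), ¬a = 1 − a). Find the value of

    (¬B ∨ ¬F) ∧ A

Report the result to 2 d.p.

0.21

¬B = 1 − 0.71 = 0.29
¬F = 1 − 0.55 = 0.45
¬B ∨ ¬F = min(1, a+b) on (0.29, 0.45) = 0.74
(¬B ∨ ¬F) ∧ A = max(0, a+b−1) on (0.74, 0.47) = 0.21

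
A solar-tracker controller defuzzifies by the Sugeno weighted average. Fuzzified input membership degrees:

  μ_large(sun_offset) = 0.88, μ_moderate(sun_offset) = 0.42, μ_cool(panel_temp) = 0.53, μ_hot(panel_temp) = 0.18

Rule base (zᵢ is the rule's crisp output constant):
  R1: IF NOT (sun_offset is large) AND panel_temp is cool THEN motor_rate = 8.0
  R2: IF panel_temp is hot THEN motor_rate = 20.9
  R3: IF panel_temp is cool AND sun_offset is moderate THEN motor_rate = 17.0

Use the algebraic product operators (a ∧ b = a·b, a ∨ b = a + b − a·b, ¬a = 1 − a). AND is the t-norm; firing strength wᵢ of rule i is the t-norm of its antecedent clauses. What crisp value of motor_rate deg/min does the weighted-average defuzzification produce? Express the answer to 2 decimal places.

R1 (z=8.0): ¬large=1−0.88=0.12, cool=0.53; AND[a·b] → w = 0.0636
R2 (z=20.9): hot=0.18 → w = 0.1800
R3 (z=17.0): cool=0.53, moderate=0.42; AND[a·b] → w = 0.2226
Weighted average = (0.0636·8.0 + 0.1800·20.9 + 0.2226·17.0) / (0.0636 + 0.1800 + 0.2226)
  = 8.0550 / 0.4662 = 17.28

17.28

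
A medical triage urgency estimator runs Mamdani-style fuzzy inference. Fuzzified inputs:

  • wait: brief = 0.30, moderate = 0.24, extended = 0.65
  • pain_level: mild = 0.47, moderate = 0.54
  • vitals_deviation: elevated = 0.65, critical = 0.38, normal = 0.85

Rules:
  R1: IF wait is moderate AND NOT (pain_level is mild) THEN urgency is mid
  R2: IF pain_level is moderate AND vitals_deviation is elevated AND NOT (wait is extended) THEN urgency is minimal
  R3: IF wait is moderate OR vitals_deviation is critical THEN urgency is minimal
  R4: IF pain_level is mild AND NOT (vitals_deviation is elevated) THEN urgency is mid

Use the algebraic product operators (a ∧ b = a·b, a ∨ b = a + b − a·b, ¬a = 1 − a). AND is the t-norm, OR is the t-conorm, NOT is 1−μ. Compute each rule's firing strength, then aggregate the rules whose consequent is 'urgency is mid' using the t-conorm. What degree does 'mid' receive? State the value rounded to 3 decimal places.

R1: moderate=0.24, ¬mild=1−0.47=0.53; AND[a·b] → w = 0.1272
R2: moderate=0.54, elevated=0.65, ¬extended=1−0.65=0.35; AND[a·b] → w = 0.1229
R3: moderate=0.24, critical=0.38; OR[a + b − a·b] → w = 0.5288
R4: mild=0.47, ¬elevated=1−0.65=0.35; AND[a·b] → w = 0.1645
Rules with consequent 'mid': {R1, R4} → strengths 0.1272, 0.1645
Aggregate via t-conorm [a + b − a·b]: 0.2708

0.271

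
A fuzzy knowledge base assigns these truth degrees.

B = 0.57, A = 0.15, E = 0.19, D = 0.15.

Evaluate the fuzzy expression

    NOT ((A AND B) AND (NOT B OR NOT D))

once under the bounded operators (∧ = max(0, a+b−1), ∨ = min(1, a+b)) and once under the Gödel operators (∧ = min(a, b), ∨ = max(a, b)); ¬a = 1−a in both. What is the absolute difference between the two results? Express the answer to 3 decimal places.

0.150

Under bounded:
  A AND B = max(0, a+b−1) on (0.15, 0.57) = 0.00
  NOT B = 1 − 0.57 = 0.43
  NOT D = 1 − 0.15 = 0.85
  NOT B OR NOT D = min(1, a+b) on (0.43, 0.85) = 1.00
  (A AND B) AND (NOT B OR NOT D) = max(0, a+b−1) on (0.00, 1.00) = 0.00
  NOT ((A AND B) AND (NOT B OR NOT D)) = 1 − 0.00 = 1.00
  → value = 1.0000
Under Gödel:
  A AND B = min(a, b) on (0.15, 0.57) = 0.15
  NOT B = 1 − 0.57 = 0.43
  NOT D = 1 − 0.15 = 0.85
  NOT B OR NOT D = max(a, b) on (0.43, 0.85) = 0.85
  (A AND B) AND (NOT B OR NOT D) = min(a, b) on (0.15, 0.85) = 0.15
  NOT ((A AND B) AND (NOT B OR NOT D)) = 1 − 0.15 = 0.85
  → value = 0.8500
|1.0000 − 0.8500| = 0.150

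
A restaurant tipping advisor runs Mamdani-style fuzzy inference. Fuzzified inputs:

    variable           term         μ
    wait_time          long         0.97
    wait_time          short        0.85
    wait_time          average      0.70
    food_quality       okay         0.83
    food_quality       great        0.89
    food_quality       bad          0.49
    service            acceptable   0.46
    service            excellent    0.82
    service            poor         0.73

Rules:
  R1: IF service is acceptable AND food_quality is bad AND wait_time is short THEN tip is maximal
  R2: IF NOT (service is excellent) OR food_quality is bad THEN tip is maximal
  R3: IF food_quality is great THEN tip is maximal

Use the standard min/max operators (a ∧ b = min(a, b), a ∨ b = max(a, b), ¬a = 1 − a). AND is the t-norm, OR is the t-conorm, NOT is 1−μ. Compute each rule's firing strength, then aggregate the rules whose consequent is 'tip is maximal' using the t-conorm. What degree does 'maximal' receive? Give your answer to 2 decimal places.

R1: acceptable=0.46, bad=0.49, short=0.85; AND[min(a, b)] → w = 0.46
R2: ¬excellent=1−0.82=0.18, bad=0.49; OR[max(a, b)] → w = 0.49
R3: great=0.89 → w = 0.89
Rules with consequent 'maximal': {R1, R2, R3} → strengths 0.46, 0.49, 0.89
Aggregate via t-conorm [max(a, b)]: 0.89

0.89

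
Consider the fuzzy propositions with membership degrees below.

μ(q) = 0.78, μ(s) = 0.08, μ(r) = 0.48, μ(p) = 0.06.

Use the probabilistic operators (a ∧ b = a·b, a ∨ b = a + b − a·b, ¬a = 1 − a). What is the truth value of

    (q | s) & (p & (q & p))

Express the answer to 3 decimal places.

q | s = a + b − a·b on (0.7800, 0.0800) = 0.7976
q & p = a·b on (0.7800, 0.0600) = 0.0468
p & (q & p) = a·b on (0.0600, 0.0468) = 0.0028
(q | s) & (p & (q & p)) = a·b on (0.7976, 0.0028) = 0.0022

0.002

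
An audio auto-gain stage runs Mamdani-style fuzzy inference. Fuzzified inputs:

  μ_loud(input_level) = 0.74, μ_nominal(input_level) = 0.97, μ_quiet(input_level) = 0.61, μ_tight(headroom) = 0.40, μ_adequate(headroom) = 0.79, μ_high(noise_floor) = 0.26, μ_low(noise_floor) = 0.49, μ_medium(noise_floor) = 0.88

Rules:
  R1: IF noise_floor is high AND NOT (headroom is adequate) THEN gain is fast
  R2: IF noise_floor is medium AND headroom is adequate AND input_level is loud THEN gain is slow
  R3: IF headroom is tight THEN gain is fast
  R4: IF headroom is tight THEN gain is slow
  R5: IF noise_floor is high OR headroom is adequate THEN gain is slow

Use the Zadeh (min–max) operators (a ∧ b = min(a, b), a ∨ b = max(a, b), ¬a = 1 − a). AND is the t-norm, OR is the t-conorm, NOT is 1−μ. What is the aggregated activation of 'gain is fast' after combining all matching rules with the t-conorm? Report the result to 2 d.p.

R1: high=0.26, ¬adequate=1−0.79=0.21; AND[min(a, b)] → w = 0.21
R2: medium=0.88, adequate=0.79, loud=0.74; AND[min(a, b)] → w = 0.74
R3: tight=0.40 → w = 0.40
R4: tight=0.40 → w = 0.40
R5: high=0.26, adequate=0.79; OR[max(a, b)] → w = 0.79
Rules with consequent 'fast': {R1, R3} → strengths 0.21, 0.40
Aggregate via t-conorm [max(a, b)]: 0.40

0.40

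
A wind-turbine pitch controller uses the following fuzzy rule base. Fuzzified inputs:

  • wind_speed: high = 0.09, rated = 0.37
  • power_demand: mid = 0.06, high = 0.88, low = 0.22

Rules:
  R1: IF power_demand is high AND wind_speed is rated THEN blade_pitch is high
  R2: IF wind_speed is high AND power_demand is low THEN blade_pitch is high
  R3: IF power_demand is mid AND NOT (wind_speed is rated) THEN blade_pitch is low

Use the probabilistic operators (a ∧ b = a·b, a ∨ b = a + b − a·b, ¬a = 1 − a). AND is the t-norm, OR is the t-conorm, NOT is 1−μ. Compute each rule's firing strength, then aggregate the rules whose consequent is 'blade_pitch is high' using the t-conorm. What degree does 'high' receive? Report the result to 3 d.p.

R1: high=0.88, rated=0.37; AND[a·b] → w = 0.3256
R2: high=0.09, low=0.22; AND[a·b] → w = 0.0198
R3: mid=0.06, ¬rated=1−0.37=0.63; AND[a·b] → w = 0.0378
Rules with consequent 'high': {R1, R2} → strengths 0.3256, 0.0198
Aggregate via t-conorm [a + b − a·b]: 0.3390

0.339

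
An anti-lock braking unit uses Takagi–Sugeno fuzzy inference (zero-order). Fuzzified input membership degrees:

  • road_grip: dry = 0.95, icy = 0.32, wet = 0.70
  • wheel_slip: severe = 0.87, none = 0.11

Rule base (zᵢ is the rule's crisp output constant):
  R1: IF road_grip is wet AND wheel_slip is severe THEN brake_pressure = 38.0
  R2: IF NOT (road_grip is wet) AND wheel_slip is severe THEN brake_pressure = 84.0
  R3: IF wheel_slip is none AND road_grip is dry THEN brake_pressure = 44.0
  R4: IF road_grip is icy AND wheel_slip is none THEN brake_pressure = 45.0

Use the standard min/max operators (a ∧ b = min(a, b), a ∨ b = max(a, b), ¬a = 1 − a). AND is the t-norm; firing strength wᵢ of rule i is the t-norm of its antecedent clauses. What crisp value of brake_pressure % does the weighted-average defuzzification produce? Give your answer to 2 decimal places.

R1 (z=38.0): wet=0.70, severe=0.87; AND[min(a, b)] → w = 0.70
R2 (z=84.0): ¬wet=1−0.70=0.30, severe=0.87; AND[min(a, b)] → w = 0.30
R3 (z=44.0): none=0.11, dry=0.95; AND[min(a, b)] → w = 0.11
R4 (z=45.0): icy=0.32, none=0.11; AND[min(a, b)] → w = 0.11
Weighted average = (0.70·38.0 + 0.30·84.0 + 0.11·44.0 + 0.11·45.0) / (0.70 + 0.30 + 0.11 + 0.11)
  = 61.5900 / 1.2200 = 50.48

50.48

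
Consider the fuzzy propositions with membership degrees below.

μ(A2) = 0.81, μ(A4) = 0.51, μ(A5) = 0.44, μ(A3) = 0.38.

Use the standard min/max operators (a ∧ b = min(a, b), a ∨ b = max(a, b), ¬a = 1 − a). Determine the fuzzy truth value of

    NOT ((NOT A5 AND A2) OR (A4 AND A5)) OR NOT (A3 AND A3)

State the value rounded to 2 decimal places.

NOT A5 = 1 − 0.44 = 0.56
NOT A5 AND A2 = min(a, b) on (0.56, 0.81) = 0.56
A4 AND A5 = min(a, b) on (0.51, 0.44) = 0.44
(NOT A5 AND A2) OR (A4 AND A5) = max(a, b) on (0.56, 0.44) = 0.56
NOT ((NOT A5 AND A2) OR (A4 AND A5)) = 1 − 0.56 = 0.44
A3 AND A3 = min(a, b) on (0.38, 0.38) = 0.38
NOT (A3 AND A3) = 1 − 0.38 = 0.62
NOT ((NOT A5 AND A2) OR (A4 AND A5)) OR NOT (A3 AND A3) = max(a, b) on (0.44, 0.62) = 0.62

0.62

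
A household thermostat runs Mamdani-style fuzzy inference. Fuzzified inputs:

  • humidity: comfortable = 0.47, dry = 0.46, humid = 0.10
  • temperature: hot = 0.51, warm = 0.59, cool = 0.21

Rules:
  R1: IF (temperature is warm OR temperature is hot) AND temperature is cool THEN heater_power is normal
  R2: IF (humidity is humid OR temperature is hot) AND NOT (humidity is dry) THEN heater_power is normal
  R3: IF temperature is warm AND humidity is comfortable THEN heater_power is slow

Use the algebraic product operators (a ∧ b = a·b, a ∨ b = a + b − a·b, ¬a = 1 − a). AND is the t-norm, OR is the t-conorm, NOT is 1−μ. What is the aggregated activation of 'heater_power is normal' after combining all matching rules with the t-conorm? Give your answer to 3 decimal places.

0.419

R1: (warm=0.59 OR hot=0.51) = 0.7991; AND[a·b] with cool=0.21 → w = 0.1678
R2: (humid=0.10 OR hot=0.51) = 0.5590; AND[a·b] with ¬dry=1−0.46=0.54 → w = 0.3019
R3: warm=0.59, comfortable=0.47; AND[a·b] → w = 0.2773
Rules with consequent 'normal': {R1, R2} → strengths 0.1678, 0.3019
Aggregate via t-conorm [a + b − a·b]: 0.4190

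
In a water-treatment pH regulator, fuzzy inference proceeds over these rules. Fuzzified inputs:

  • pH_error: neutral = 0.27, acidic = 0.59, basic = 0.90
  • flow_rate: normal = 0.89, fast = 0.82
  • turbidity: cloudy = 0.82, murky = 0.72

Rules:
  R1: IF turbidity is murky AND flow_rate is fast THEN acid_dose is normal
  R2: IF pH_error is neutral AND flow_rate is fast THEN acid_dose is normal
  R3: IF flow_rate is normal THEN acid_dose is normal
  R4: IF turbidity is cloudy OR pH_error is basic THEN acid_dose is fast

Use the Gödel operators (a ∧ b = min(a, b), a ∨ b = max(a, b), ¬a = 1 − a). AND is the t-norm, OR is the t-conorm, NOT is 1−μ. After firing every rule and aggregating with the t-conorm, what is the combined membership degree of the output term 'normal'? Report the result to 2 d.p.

0.89

R1: murky=0.72, fast=0.82; AND[min(a, b)] → w = 0.72
R2: neutral=0.27, fast=0.82; AND[min(a, b)] → w = 0.27
R3: normal=0.89 → w = 0.89
R4: cloudy=0.82, basic=0.90; OR[max(a, b)] → w = 0.90
Rules with consequent 'normal': {R1, R2, R3} → strengths 0.72, 0.27, 0.89
Aggregate via t-conorm [max(a, b)]: 0.89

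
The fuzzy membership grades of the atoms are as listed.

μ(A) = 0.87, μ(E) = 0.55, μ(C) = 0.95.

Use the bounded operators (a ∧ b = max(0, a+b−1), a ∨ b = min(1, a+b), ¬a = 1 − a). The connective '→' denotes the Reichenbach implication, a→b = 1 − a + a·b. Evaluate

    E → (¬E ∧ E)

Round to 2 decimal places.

¬E = 1 − 0.55 = 0.45
¬E ∧ E = max(0, a+b−1) on (0.45, 0.55) = 0.00
E → (¬E ∧ E)  [Reichenbach: 1 − a + a·b] with a=0.55, b=0.00 → 0.45

0.45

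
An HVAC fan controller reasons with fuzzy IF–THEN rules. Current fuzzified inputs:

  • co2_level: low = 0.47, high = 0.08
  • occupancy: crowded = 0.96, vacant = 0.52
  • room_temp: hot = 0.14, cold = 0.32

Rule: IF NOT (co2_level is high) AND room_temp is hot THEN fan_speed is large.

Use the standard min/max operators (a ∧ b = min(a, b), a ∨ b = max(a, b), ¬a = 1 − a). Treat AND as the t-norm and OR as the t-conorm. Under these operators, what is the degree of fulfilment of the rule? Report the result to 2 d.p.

0.14

firing strength: ¬high=1−0.08=0.92, hot=0.14; AND[min(a, b)] → w = 0.14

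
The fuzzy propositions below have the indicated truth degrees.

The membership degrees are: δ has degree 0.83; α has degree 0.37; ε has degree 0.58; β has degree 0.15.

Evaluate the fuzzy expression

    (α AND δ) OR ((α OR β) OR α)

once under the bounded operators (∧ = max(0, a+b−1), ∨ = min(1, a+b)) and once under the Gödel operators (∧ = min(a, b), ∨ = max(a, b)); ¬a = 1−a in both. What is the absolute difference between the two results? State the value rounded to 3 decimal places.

Under bounded:
  α AND δ = max(0, a+b−1) on (0.37, 0.83) = 0.20
  α OR β = min(1, a+b) on (0.37, 0.15) = 0.52
  (α OR β) OR α = min(1, a+b) on (0.52, 0.37) = 0.89
  (α AND δ) OR ((α OR β) OR α) = min(1, a+b) on (0.20, 0.89) = 1.00
  → value = 1.0000
Under Gödel:
  α AND δ = min(a, b) on (0.37, 0.83) = 0.37
  α OR β = max(a, b) on (0.37, 0.15) = 0.37
  (α OR β) OR α = max(a, b) on (0.37, 0.37) = 0.37
  (α AND δ) OR ((α OR β) OR α) = max(a, b) on (0.37, 0.37) = 0.37
  → value = 0.3700
|1.0000 − 0.3700| = 0.630

0.630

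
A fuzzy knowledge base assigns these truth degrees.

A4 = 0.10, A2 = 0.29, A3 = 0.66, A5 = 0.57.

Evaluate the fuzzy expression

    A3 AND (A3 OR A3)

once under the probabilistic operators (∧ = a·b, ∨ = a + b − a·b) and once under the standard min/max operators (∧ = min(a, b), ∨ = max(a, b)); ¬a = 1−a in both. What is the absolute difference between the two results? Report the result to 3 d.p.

0.076

Under probabilistic:
  A3 OR A3 = a + b − a·b on (0.6600, 0.6600) = 0.8844
  A3 AND (A3 OR A3) = a·b on (0.6600, 0.8844) = 0.5837
  → value = 0.5837
Under standard min/max:
  A3 OR A3 = max(a, b) on (0.66, 0.66) = 0.66
  A3 AND (A3 OR A3) = min(a, b) on (0.66, 0.66) = 0.66
  → value = 0.6600
|0.5837 − 0.6600| = 0.076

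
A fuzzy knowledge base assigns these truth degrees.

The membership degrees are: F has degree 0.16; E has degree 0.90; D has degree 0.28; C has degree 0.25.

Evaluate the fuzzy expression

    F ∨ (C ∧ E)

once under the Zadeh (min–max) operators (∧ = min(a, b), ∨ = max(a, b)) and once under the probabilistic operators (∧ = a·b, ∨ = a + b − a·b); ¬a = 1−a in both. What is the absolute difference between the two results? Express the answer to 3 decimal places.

0.099

Under Zadeh (min–max):
  C ∧ E = min(a, b) on (0.25, 0.90) = 0.25
  F ∨ (C ∧ E) = max(a, b) on (0.16, 0.25) = 0.25
  → value = 0.2500
Under probabilistic:
  C ∧ E = a·b on (0.2500, 0.9000) = 0.2250
  F ∨ (C ∧ E) = a + b − a·b on (0.1600, 0.2250) = 0.3490
  → value = 0.3490
|0.2500 − 0.3490| = 0.099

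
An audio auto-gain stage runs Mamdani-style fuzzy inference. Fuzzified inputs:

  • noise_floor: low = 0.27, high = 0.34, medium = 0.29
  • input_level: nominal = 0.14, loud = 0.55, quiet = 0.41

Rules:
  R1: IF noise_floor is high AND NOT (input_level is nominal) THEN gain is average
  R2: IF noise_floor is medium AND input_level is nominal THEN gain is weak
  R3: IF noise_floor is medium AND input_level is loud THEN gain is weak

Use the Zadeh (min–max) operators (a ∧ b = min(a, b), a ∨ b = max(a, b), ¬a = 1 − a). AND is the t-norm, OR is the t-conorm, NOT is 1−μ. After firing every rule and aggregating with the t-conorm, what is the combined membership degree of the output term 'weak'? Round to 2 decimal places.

0.29

R1: high=0.34, ¬nominal=1−0.14=0.86; AND[min(a, b)] → w = 0.34
R2: medium=0.29, nominal=0.14; AND[min(a, b)] → w = 0.14
R3: medium=0.29, loud=0.55; AND[min(a, b)] → w = 0.29
Rules with consequent 'weak': {R2, R3} → strengths 0.14, 0.29
Aggregate via t-conorm [max(a, b)]: 0.29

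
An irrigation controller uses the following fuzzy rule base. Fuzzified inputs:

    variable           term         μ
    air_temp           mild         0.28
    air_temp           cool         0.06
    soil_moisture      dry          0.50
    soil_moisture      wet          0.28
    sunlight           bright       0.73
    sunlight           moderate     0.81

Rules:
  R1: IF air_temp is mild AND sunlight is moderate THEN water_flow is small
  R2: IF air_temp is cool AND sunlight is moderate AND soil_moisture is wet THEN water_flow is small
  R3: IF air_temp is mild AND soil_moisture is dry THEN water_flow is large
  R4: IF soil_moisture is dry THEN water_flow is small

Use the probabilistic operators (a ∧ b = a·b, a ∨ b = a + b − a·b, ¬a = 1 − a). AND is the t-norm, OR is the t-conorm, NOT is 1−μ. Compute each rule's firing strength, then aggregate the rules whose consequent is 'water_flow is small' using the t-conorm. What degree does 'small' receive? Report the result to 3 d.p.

0.619

R1: mild=0.28, moderate=0.81; AND[a·b] → w = 0.2268
R2: cool=0.06, moderate=0.81, wet=0.28; AND[a·b] → w = 0.0136
R3: mild=0.28, dry=0.50; AND[a·b] → w = 0.1400
R4: dry=0.50 → w = 0.5000
Rules with consequent 'small': {R1, R2, R4} → strengths 0.2268, 0.0136, 0.5000
Aggregate via t-conorm [a + b − a·b]: 0.6187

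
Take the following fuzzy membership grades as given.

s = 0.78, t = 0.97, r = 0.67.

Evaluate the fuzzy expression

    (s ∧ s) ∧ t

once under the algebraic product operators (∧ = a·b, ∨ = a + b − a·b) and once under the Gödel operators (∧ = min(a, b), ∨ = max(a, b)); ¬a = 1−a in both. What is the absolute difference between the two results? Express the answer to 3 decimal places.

0.190

Under algebraic product:
  s ∧ s = a·b on (0.7800, 0.7800) = 0.6084
  (s ∧ s) ∧ t = a·b on (0.6084, 0.9700) = 0.5901
  → value = 0.5901
Under Gödel:
  s ∧ s = min(a, b) on (0.78, 0.78) = 0.78
  (s ∧ s) ∧ t = min(a, b) on (0.78, 0.97) = 0.78
  → value = 0.7800
|0.5901 − 0.7800| = 0.190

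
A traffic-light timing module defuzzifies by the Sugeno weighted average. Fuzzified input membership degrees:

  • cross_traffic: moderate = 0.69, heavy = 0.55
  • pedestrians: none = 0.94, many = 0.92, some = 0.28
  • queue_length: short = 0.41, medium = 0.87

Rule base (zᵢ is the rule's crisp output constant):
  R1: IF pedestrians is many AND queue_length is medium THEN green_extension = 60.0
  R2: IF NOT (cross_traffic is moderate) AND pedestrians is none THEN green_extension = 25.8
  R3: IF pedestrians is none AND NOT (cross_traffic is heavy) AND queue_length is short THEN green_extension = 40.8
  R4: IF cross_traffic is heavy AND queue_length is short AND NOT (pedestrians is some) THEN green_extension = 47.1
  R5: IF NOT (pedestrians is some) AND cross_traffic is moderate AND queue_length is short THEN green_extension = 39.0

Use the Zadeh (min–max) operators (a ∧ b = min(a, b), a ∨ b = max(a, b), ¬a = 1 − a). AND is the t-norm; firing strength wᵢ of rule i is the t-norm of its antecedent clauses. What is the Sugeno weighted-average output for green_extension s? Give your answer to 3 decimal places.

46.567

R1 (z=60.0): many=0.92, medium=0.87; AND[min(a, b)] → w = 0.87
R2 (z=25.8): ¬moderate=1−0.69=0.31, none=0.94; AND[min(a, b)] → w = 0.31
R3 (z=40.8): none=0.94, ¬heavy=1−0.55=0.45, short=0.41; AND[min(a, b)] → w = 0.41
R4 (z=47.1): heavy=0.55, short=0.41, ¬some=1−0.28=0.72; AND[min(a, b)] → w = 0.41
R5 (z=39.0): ¬some=1−0.28=0.72, moderate=0.69, short=0.41; AND[min(a, b)] → w = 0.41
Weighted average = (0.87·60.0 + 0.31·25.8 + 0.41·40.8 + 0.41·47.1 + 0.41·39.0) / (0.87 + 0.31 + 0.41 + 0.41 + 0.41)
  = 112.2270 / 2.4100 = 46.567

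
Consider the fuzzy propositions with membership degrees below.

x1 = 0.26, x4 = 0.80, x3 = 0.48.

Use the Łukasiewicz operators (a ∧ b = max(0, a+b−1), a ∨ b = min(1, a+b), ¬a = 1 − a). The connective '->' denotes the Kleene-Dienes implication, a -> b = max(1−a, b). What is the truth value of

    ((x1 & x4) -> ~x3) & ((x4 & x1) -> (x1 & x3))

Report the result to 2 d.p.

0.88

x1 & x4 = max(0, a+b−1) on (0.26, 0.80) = 0.06
~x3 = 1 − 0.48 = 0.52
(x1 & x4) -> ~x3  [Kleene-Dienes: max(1−a, b)] with a=0.06, b=0.52 → 0.94
x4 & x1 = max(0, a+b−1) on (0.80, 0.26) = 0.06
x1 & x3 = max(0, a+b−1) on (0.26, 0.48) = 0.00
(x4 & x1) -> (x1 & x3)  [Kleene-Dienes: max(1−a, b)] with a=0.06, b=0.00 → 0.94
((x1 & x4) -> ~x3) & ((x4 & x1) -> (x1 & x3)) = max(0, a+b−1) on (0.94, 0.94) = 0.88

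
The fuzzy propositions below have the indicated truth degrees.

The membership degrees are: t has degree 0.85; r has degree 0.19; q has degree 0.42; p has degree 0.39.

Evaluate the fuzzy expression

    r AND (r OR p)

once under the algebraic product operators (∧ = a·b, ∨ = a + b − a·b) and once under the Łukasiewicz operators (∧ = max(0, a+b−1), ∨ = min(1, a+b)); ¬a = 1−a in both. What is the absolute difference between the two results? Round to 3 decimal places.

Under algebraic product:
  r OR p = a + b − a·b on (0.1900, 0.3900) = 0.5059
  r AND (r OR p) = a·b on (0.1900, 0.5059) = 0.0961
  → value = 0.0961
Under Łukasiewicz:
  r OR p = min(1, a+b) on (0.19, 0.39) = 0.58
  r AND (r OR p) = max(0, a+b−1) on (0.19, 0.58) = 0.00
  → value = 0.0000
|0.0961 − 0.0000| = 0.096

0.096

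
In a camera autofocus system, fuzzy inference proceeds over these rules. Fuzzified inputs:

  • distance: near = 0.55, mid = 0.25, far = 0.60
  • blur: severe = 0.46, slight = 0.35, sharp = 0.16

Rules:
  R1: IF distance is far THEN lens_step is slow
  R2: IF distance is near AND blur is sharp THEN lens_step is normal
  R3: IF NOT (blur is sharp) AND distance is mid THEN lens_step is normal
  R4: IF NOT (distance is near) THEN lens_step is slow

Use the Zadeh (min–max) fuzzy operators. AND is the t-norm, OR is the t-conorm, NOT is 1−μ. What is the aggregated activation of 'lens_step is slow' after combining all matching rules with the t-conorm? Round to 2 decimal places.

R1: far=0.60 → w = 0.60
R2: near=0.55, sharp=0.16; AND[min(a, b)] → w = 0.16
R3: ¬sharp=1−0.16=0.84, mid=0.25; AND[min(a, b)] → w = 0.25
R4: ¬near=1−0.55=0.45 → w = 0.45
Rules with consequent 'slow': {R1, R4} → strengths 0.60, 0.45
Aggregate via t-conorm [max(a, b)]: 0.60

0.60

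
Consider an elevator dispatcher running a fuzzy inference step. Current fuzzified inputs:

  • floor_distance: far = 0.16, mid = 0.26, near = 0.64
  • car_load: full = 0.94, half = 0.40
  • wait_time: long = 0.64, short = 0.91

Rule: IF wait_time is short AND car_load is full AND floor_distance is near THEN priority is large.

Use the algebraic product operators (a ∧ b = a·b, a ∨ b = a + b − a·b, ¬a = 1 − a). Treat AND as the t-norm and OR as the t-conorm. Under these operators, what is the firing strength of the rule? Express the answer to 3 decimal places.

firing strength: short=0.91, full=0.94, near=0.64; AND[a·b] → w = 0.5475

0.547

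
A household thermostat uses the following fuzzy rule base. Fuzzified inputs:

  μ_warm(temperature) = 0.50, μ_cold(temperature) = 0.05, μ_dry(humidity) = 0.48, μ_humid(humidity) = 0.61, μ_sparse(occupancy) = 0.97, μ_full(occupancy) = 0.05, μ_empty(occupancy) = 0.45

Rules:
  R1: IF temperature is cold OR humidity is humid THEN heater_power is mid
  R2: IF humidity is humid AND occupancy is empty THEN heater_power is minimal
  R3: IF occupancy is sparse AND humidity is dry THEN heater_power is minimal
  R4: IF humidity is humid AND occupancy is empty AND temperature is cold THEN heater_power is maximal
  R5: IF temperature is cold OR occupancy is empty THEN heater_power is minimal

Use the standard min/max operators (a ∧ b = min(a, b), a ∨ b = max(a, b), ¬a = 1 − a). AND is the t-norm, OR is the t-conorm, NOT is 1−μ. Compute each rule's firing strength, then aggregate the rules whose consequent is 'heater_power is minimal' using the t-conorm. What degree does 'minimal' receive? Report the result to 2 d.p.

0.48

R1: cold=0.05, humid=0.61; OR[max(a, b)] → w = 0.61
R2: humid=0.61, empty=0.45; AND[min(a, b)] → w = 0.45
R3: sparse=0.97, dry=0.48; AND[min(a, b)] → w = 0.48
R4: humid=0.61, empty=0.45, cold=0.05; AND[min(a, b)] → w = 0.05
R5: cold=0.05, empty=0.45; OR[max(a, b)] → w = 0.45
Rules with consequent 'minimal': {R2, R3, R5} → strengths 0.45, 0.48, 0.45
Aggregate via t-conorm [max(a, b)]: 0.48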